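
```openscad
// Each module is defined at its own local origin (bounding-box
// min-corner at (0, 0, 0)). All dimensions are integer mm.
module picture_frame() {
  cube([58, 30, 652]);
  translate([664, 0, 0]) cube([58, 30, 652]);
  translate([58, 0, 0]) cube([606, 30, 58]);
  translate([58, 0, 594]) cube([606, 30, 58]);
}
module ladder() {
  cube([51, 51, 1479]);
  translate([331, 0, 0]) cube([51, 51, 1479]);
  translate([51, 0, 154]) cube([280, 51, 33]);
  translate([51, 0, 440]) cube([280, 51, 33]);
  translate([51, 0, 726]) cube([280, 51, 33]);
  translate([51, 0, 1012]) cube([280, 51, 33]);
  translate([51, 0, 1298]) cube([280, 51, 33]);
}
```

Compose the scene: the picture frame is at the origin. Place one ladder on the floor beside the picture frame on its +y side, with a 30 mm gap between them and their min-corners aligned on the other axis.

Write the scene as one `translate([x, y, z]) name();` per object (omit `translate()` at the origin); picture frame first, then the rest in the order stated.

picture_frame();
translate([0, 60, 0]) ladder();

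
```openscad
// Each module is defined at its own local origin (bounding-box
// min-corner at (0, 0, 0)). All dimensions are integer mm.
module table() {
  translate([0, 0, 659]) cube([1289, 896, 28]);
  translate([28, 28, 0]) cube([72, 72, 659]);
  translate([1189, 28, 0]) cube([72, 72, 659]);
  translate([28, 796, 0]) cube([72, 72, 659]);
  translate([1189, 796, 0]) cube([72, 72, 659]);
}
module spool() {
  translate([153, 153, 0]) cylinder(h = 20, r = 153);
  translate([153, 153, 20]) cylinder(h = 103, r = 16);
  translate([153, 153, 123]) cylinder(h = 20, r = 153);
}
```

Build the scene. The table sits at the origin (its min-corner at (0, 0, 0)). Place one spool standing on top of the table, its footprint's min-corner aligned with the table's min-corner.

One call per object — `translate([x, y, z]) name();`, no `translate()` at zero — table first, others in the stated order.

table();
translate([0, 0, 687]) spool();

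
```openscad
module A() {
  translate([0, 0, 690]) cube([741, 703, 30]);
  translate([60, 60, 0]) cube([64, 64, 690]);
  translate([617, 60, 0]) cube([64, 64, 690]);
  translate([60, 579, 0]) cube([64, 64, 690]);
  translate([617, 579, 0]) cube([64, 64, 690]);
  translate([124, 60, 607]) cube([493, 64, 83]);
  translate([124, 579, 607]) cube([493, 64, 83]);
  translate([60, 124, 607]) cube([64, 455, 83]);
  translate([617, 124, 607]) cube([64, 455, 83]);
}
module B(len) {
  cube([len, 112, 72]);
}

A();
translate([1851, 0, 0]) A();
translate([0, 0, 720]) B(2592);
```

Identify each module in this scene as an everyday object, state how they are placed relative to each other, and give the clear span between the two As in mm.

Second table starts at x = 1851; first ends at x = 741; clear span = 1851 − 741 = 1110 mm.

A is a table. B is a beam. A beam spans the tops of two tables. The clear span between the two tables is 1110 mm.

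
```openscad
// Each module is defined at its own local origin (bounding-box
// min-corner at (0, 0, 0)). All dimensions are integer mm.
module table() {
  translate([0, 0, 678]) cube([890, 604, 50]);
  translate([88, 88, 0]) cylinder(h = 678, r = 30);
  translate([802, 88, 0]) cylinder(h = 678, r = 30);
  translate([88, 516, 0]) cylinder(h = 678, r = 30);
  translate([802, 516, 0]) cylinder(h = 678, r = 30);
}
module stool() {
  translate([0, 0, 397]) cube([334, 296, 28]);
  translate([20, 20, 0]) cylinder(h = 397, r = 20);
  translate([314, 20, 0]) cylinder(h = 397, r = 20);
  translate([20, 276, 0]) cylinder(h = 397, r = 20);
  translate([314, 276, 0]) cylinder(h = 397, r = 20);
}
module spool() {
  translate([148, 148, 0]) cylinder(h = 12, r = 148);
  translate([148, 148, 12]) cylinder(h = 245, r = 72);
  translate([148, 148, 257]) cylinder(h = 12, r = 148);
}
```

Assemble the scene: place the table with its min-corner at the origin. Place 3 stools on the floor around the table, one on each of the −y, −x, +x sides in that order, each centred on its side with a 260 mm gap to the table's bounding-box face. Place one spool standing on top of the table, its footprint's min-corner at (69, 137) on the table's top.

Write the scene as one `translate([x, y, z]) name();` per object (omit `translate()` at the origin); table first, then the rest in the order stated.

table();
translate([278, -556, 0]) stool();
translate([-594, 154, 0]) stool();
translate([1150, 154, 0]) stool();
translate([69, 137, 728]) spool();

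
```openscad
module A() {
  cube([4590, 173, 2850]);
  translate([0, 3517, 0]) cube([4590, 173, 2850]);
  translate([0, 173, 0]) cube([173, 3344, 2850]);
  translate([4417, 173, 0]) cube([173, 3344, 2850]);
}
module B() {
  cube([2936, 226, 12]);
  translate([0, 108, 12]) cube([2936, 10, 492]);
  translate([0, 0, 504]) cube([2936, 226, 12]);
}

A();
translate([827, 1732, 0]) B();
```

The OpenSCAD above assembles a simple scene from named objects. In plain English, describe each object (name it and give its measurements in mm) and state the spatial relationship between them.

A is a box-shaped house frame (walls only): outside footprint 4590×3690 mm, wall height 2850 mm, wall thickness 173 mm. The two y-facing walls run the full x-width; the two x-facing walls fit between the inner faces of the y-facing walls.

B is an I-beam lying along x, 2936 mm long. Overall section height 516 mm. Two flanges 226 mm wide (y) and 12 mm thick, one on the floor and one at the top; a web 10 mm thick runs between them, centred on the flange width.

The I-beam sits inside the house frame, centred.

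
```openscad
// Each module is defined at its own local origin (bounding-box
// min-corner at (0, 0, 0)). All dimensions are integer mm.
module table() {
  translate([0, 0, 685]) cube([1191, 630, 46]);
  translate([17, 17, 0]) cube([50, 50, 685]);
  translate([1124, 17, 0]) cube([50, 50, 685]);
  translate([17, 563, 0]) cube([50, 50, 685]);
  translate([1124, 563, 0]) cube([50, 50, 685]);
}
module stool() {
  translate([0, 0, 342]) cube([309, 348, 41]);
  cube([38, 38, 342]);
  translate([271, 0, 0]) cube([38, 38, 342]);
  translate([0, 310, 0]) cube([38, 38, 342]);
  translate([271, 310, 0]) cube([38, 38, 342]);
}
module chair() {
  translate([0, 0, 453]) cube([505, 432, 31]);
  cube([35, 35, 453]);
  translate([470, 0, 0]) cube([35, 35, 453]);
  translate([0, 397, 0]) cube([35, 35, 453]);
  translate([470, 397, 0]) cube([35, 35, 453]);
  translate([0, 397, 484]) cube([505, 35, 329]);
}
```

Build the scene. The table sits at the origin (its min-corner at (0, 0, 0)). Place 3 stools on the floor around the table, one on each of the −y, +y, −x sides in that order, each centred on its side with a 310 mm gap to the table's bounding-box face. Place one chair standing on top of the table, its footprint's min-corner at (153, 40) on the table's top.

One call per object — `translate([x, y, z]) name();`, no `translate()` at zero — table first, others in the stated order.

table();
translate([441, -658, 0]) stool();
translate([441, 940, 0]) stool();
translate([-619, 141, 0]) stool();
translate([153, 40, 731]) chair();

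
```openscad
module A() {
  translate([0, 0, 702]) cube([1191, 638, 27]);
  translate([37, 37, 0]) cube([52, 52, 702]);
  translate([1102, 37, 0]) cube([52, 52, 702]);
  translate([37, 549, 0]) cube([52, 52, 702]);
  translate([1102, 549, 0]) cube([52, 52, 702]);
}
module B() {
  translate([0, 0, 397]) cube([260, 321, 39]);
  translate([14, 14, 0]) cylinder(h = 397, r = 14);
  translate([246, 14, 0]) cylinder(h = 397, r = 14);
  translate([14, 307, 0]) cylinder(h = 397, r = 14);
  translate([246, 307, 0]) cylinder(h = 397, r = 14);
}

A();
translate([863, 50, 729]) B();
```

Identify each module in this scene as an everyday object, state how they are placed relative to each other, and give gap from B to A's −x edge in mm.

A is a table. B is a stool. The stool is on top of the table. The gap from the stool to the table's −x edge is 863 mm.

The stool's min-x is at 863; the table's min-x is 0; gap = 863 mm.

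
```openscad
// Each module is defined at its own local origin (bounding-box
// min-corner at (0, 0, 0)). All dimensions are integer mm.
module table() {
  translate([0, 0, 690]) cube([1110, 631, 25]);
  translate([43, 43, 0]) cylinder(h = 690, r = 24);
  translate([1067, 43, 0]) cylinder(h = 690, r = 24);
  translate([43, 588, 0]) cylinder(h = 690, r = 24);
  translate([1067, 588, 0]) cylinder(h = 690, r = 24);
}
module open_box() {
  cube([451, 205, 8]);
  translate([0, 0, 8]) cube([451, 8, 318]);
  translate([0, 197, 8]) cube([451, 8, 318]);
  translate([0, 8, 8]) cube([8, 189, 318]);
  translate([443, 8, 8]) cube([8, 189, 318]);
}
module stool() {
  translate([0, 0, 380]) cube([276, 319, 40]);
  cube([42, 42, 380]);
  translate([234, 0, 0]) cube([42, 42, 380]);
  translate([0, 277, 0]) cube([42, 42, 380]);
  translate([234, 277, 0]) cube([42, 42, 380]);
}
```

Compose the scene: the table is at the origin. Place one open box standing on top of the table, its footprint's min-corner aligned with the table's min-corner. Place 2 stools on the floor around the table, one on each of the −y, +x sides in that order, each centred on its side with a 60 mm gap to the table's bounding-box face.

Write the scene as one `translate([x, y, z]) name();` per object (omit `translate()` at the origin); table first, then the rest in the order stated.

table();
translate([0, 0, 715]) open_box();
translate([417, -379, 0]) stool();
translate([1170, 156, 0]) stool();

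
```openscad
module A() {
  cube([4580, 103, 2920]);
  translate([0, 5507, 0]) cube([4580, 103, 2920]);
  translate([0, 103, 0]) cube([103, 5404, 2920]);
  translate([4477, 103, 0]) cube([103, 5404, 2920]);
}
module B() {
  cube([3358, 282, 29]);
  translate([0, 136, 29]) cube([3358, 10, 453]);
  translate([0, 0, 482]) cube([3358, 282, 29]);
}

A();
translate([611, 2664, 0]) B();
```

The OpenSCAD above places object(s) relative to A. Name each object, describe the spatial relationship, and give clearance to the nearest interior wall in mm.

Clearances: x = 508, y = 2561; minimum 508 mm.

A is a house frame. B is an I-beam. The I-beam sits inside the house frame, centred. The clearance to the nearest interior wall is 508 mm.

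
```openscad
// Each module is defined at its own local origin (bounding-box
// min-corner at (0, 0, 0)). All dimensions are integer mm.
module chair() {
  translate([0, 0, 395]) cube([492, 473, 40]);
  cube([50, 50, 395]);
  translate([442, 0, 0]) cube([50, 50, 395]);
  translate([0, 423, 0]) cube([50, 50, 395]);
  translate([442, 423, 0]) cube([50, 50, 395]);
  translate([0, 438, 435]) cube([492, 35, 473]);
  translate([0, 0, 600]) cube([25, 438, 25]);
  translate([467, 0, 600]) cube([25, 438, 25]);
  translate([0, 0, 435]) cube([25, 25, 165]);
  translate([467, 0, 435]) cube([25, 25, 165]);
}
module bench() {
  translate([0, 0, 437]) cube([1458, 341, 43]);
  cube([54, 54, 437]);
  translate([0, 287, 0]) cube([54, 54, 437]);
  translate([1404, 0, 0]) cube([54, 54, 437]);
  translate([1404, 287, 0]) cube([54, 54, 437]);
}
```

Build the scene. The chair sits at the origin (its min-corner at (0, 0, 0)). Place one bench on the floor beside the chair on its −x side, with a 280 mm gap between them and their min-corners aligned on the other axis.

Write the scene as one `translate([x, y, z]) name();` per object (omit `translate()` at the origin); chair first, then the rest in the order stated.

chair();
translate([-1738, 0, 0]) bench();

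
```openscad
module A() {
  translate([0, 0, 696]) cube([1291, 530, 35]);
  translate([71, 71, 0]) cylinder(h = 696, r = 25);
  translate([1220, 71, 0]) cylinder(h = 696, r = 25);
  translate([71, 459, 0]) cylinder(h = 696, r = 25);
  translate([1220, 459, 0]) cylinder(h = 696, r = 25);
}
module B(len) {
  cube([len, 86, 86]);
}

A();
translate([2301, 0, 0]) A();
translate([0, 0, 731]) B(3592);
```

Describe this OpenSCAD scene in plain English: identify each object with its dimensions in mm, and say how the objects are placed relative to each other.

A is a table with a 1291×530 mm rectangular top, 35 mm thick, top surface at z = 731 mm, supported by four round legs of 50 mm diameter, each leg's bounding box inset 46 mm from the nearest pair of top edges, running from the floor.

B is a rectangular beam 3592 mm long (x), 86 mm deep (y), 86 mm thick (z).

The beam spans the tops of two tables placed 1010 mm apart, resting at z = 731 mm.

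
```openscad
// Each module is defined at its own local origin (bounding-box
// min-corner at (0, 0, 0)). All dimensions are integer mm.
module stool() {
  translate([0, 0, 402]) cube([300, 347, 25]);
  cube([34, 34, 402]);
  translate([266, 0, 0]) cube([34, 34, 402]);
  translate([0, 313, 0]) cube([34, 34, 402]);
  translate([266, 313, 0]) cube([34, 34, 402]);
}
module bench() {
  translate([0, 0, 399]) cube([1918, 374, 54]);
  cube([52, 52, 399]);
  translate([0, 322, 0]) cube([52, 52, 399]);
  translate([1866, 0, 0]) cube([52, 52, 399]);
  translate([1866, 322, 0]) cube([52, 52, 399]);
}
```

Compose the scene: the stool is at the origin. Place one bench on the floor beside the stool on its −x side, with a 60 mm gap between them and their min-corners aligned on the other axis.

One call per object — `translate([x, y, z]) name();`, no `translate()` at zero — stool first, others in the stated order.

stool();
translate([-1978, 0, 0]) bench();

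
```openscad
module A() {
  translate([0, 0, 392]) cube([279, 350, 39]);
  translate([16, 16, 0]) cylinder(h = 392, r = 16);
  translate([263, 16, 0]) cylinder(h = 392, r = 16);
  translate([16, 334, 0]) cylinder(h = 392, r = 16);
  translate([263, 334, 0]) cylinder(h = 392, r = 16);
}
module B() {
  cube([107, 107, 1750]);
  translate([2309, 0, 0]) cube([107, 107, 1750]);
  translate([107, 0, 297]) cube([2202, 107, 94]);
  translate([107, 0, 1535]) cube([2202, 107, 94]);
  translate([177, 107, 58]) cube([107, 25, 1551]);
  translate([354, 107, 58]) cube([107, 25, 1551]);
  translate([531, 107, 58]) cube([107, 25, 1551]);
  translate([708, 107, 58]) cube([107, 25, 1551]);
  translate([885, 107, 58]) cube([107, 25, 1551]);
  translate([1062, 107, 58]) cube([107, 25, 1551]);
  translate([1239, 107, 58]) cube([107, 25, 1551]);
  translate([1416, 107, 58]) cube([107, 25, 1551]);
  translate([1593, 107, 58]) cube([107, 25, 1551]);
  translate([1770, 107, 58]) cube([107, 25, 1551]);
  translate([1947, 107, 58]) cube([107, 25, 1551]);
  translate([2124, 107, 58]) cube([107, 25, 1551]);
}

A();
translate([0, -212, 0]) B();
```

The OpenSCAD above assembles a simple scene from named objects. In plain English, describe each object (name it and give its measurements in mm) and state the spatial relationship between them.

A is a four-legged stool. The seat is 279×350 mm, 39 mm thick, top at z = 431 mm. It stands on four round legs, each 32 mm in diameter, from z = 0 to the seat underside, each leg's axis is inset half a diameter from the nearest pair of seat edges (so the leg's bounding box is flush with the corner).

B is a fence section. Two 107×107 mm posts, 1750 mm tall, stand on the floor with a clear span of 2202 mm between their inner faces. Two horizontal rails of 107×94 mm section span the gap between the posts with their undersides at z = 297 mm and z = 1535 mm, flush with the posts' −y face. 12 pickets, each 107 mm wide, 25 mm thick and 1551 mm tall, are fixed to the +y face of the rails with their bottoms at z = 58 mm, evenly spaced across the span with equal gaps (rounded down to the nearest mm) at the −x end and between each pair — any rounding remainder accumulates at the +x end.

The fence section is on the floor beside the stool on its −y side.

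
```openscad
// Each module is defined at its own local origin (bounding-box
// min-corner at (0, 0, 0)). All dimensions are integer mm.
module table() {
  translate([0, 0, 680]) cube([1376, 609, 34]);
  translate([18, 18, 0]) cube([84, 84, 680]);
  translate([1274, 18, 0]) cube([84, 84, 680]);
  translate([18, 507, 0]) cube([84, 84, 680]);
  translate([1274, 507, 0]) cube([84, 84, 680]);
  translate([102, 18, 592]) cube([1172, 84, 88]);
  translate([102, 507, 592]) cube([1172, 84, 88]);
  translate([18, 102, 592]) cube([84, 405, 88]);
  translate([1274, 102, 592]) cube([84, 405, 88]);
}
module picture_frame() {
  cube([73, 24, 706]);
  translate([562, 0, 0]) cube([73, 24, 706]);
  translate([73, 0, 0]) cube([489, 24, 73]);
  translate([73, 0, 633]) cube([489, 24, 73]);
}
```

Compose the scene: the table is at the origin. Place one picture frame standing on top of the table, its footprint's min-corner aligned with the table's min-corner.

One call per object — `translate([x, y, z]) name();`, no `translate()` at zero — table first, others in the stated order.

table();
translate([0, 0, 714]) picture_frame();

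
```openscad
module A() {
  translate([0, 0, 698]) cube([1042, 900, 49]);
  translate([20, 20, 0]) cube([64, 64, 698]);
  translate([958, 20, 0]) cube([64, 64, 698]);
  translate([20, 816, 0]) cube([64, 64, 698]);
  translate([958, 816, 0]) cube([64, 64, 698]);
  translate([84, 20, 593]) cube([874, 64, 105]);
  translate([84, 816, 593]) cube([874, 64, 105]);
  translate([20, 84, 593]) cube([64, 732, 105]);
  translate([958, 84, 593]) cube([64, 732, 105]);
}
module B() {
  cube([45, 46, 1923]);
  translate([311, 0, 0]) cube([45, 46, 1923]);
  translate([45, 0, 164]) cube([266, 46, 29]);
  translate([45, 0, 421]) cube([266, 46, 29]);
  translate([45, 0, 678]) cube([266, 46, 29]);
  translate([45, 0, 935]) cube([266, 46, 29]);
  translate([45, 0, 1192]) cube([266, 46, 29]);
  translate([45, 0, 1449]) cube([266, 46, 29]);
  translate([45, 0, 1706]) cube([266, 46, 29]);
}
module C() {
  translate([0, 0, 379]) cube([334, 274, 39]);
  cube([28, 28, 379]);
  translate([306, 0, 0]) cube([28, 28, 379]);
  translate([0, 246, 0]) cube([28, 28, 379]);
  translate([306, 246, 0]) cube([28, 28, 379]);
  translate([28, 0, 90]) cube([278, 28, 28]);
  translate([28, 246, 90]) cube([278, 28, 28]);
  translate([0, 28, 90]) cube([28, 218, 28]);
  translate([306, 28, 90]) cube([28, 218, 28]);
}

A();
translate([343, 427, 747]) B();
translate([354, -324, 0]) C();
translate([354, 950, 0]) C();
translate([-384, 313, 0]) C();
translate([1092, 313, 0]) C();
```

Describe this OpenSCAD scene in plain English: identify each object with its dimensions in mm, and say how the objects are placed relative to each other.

A is a table with a 1042×900 mm rectangular top, 49 mm thick, top surface at z = 747 mm, supported by four 64×64 mm square legs, each inset 20 mm from the nearest pair of top edges, running from the floor. Four apron rails, 64 mm thick and 105 mm tall, run between adjacent legs with their top edges flush with the underside of the top and their outer faces flush with the legs' outer faces.

B is a wooden ladder with two side rails of 45×46 mm section and 1923 mm height, set 356 mm apart overall. Between them run 7 rectangular rungs (46 mm deep, 29 mm thick), front faces flush with the rails' −y face. The bottom of the first rung is 164 mm above the floor and each subsequent rung is 257 mm higher than the one below.

C is a simple wooden stool: a rectangular seat 334 mm (x) by 274 mm (y), 39 mm thick, top face at z = 418 mm, on four square legs, each 28×28 mm in cross-section. The legs rest on z = 0, each flush with a corner of the seat. Four stretchers, 28 mm wide and 28 mm tall, connect adjacent legs with their undersides at z = 90 mm, each running between the inner faces of the legs it joins and aligned with the legs' outer faces on the other axis.

The ladder is on top of the table, centred. Four stools sit around the table at the −y, +y, −x, +x sides.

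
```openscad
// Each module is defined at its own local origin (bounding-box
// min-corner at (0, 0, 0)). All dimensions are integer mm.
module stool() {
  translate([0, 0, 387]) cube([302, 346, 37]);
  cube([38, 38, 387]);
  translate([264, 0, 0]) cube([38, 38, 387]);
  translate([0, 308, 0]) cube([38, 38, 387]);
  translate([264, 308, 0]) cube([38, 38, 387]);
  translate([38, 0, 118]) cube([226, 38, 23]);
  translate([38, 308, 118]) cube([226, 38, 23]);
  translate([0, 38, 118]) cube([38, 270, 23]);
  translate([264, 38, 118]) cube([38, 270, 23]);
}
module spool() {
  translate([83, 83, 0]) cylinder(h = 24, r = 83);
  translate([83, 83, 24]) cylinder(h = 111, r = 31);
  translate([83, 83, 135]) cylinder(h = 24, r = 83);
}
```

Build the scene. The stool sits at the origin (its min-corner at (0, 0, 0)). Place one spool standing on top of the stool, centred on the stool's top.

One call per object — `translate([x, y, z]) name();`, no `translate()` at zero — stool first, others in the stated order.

stool();
translate([68, 90, 424]) spool();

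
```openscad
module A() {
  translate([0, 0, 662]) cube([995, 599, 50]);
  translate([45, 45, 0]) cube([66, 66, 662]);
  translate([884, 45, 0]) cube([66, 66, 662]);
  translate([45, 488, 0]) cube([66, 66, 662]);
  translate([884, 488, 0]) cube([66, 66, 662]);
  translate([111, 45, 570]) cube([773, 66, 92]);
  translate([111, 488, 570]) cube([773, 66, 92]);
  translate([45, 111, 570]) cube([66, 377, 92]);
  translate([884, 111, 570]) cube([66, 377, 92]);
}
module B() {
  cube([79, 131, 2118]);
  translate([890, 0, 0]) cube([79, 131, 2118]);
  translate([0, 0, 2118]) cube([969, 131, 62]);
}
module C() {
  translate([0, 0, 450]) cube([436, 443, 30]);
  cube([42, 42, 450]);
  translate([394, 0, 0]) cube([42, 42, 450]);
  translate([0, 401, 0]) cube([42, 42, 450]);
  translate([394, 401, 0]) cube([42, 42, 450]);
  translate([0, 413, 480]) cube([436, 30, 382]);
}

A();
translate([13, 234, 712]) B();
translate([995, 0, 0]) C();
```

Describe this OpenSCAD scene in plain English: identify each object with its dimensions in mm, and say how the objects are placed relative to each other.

A is a rectangular dining table. The top is 995×599×50 mm with its upper surface at z = 712 mm. It stands on four 66×66 mm square legs, each inset 45 mm from the nearest pair of top edges, running from the floor to the underside of the top. Four apron rails, 66 mm thick and 92 mm tall, run between adjacent legs with their top edges flush with the underside of the top and their outer faces flush with the legs' outer faces.

B is a door frame. The clear opening is 811 mm wide and 2118 mm high. Two 79 mm wide jambs, 131 mm deep, stand either side of the opening from the floor to the top of the opening. A 62 mm thick head sits across the top of both jambs, spanning the full outside width of the frame.

C is a chair. The seat is a 436×443×30 mm slab with its top at z = 480 mm, on four 42×42 mm corner legs (flush with the seat edges, standing on z = 0). A flat backrest 30 mm thick, 382 mm tall, spans the full seat width and rises from the seat top along its +y edge, rear face flush with the rear of the seat.

The door frame is on top of the table, centred. The chair is against the table's +x side, with their −y faces flush.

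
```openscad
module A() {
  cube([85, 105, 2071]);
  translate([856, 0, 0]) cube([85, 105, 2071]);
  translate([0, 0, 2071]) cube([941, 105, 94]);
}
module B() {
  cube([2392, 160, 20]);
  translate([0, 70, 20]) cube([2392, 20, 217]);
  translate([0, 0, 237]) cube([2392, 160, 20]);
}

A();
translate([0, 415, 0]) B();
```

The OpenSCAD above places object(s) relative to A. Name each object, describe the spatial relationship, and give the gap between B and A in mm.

A is a door frame. B is an I-beam. The I-beam is on the floor beside the door frame on its +y side. The gap between the I-beam and the door frame is 310 mm.

The I-beam's nearest face is 310 mm from the door frame's +y face.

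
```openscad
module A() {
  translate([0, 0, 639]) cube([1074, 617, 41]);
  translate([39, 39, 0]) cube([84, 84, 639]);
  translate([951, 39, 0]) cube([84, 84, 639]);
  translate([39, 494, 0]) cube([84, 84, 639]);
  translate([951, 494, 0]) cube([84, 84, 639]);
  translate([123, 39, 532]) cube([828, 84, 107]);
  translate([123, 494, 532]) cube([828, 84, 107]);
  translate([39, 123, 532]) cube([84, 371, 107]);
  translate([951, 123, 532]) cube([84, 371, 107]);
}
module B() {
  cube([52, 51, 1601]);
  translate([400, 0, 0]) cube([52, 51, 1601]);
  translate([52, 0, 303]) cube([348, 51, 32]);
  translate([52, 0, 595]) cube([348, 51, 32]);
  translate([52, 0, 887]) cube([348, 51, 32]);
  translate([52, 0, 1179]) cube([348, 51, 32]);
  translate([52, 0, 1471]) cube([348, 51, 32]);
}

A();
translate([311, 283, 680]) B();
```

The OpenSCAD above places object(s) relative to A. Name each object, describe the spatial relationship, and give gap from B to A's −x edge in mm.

The ladder's min-x is at 311; the table's min-x is 0; gap = 311 mm.

A is a table. B is a ladder. The ladder is on top of the table, centred. The gap from the ladder to the table's −x edge is 311 mm.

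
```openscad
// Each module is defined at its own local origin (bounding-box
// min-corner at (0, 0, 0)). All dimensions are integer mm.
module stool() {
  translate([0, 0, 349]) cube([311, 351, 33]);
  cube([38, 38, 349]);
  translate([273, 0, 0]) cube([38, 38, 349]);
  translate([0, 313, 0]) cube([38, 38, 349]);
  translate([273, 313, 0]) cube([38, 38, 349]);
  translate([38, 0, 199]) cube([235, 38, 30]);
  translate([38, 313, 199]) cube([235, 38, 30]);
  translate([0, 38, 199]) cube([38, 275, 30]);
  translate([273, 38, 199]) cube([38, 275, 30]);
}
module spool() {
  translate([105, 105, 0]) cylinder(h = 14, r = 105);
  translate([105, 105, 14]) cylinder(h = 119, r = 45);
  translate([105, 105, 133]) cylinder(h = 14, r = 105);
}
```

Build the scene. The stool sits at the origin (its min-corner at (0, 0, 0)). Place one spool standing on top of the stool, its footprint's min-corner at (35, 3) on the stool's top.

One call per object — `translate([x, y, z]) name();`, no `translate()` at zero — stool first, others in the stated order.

stool();
translate([35, 3, 382]) spool();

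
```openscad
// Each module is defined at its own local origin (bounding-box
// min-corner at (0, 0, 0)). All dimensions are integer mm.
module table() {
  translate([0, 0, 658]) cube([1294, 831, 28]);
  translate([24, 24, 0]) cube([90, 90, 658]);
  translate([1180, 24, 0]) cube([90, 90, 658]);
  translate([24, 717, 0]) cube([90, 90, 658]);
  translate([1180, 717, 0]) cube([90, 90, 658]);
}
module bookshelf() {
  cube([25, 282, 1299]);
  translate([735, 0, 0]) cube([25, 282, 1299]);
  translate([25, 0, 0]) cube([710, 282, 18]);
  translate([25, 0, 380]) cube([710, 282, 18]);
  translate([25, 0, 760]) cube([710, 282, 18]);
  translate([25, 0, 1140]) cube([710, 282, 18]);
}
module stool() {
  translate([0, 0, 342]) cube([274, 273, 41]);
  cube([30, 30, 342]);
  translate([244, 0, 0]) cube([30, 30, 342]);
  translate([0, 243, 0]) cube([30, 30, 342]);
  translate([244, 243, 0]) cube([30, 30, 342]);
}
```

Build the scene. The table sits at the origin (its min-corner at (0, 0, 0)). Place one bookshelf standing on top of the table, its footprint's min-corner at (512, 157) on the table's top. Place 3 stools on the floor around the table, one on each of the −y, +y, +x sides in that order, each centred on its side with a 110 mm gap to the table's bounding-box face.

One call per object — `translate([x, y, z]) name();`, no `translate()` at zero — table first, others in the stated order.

table();
translate([512, 157, 686]) bookshelf();
translate([510, -383, 0]) stool();
translate([510, 941, 0]) stool();
translate([1404, 279, 0]) stool();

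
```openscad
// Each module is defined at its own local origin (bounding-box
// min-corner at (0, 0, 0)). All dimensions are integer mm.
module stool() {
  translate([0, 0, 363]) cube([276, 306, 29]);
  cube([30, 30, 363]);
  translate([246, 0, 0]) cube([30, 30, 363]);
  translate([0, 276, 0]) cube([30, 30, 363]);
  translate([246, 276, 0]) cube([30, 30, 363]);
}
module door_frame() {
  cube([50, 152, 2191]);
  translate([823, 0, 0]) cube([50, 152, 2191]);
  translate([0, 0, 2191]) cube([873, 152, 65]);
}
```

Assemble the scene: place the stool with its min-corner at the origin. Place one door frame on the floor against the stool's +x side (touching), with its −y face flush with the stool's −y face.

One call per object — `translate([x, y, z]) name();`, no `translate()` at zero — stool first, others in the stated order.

stool();
translate([276, 0, 0]) door_frame();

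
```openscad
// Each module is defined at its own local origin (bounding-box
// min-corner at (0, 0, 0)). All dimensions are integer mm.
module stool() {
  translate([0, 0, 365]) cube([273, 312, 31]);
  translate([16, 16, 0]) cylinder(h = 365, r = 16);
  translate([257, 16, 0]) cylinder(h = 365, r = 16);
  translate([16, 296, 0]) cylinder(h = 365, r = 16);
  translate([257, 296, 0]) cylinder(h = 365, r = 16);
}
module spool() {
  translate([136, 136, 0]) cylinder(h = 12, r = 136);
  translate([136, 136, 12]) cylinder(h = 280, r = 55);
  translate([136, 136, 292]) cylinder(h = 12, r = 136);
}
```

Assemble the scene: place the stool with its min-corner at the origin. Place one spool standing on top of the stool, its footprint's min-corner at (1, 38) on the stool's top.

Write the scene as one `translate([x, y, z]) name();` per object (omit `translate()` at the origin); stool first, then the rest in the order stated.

stool();
translate([1, 38, 396]) spool();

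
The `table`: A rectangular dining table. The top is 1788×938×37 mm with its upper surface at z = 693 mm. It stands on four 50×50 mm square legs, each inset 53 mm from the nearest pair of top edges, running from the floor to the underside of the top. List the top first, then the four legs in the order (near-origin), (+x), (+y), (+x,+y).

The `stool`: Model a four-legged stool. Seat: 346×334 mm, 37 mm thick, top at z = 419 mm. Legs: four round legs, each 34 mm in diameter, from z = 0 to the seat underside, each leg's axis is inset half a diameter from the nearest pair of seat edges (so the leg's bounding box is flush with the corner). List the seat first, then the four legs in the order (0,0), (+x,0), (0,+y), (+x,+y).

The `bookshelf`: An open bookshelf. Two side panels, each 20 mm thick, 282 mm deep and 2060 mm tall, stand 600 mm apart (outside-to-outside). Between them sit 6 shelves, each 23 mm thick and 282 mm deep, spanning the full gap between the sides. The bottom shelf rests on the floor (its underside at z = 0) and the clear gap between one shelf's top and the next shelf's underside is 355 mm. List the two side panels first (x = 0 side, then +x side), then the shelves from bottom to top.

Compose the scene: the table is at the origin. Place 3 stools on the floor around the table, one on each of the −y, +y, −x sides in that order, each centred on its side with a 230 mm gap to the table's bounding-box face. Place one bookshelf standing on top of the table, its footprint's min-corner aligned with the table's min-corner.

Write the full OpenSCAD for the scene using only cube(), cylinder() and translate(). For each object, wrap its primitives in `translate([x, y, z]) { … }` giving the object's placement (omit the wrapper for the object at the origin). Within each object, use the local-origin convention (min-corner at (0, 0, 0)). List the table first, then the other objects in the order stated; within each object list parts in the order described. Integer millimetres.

translate([0, 0, 656]) cube([1788, 938, 37]);
translate([53, 53, 0]) cube([50, 50, 656]);
translate([1685, 53, 0]) cube([50, 50, 656]);
translate([53, 835, 0]) cube([50, 50, 656]);
translate([1685, 835, 0]) cube([50, 50, 656]);
translate([721, -564, 0]) {
  translate([0, 0, 382]) cube([346, 334, 37]);
  translate([17, 17, 0]) cylinder(h = 382, r = 17);
  translate([329, 17, 0]) cylinder(h = 382, r = 17);
  translate([17, 317, 0]) cylinder(h = 382, r = 17);
  translate([329, 317, 0]) cylinder(h = 382, r = 17);
}
translate([721, 1168, 0]) {
  translate([0, 0, 382]) cube([346, 334, 37]);
  translate([17, 17, 0]) cylinder(h = 382, r = 17);
  translate([329, 17, 0]) cylinder(h = 382, r = 17);
  translate([17, 317, 0]) cylinder(h = 382, r = 17);
  translate([329, 317, 0]) cylinder(h = 382, r = 17);
}
translate([-576, 302, 0]) {
  translate([0, 0, 382]) cube([346, 334, 37]);
  translate([17, 17, 0]) cylinder(h = 382, r = 17);
  translate([329, 17, 0]) cylinder(h = 382, r = 17);
  translate([17, 317, 0]) cylinder(h = 382, r = 17);
  translate([329, 317, 0]) cylinder(h = 382, r = 17);
}
translate([0, 0, 693]) {
  cube([20, 282, 2060]);
  translate([580, 0, 0]) cube([20, 282, 2060]);
  translate([20, 0, 0]) cube([560, 282, 23]);
  translate([20, 0, 378]) cube([560, 282, 23]);
  translate([20, 0, 756]) cube([560, 282, 23]);
  translate([20, 0, 1134]) cube([560, 282, 23]);
  translate([20, 0, 1512]) cube([560, 282, 23]);
  translate([20, 0, 1890]) cube([560, 282, 23]);
}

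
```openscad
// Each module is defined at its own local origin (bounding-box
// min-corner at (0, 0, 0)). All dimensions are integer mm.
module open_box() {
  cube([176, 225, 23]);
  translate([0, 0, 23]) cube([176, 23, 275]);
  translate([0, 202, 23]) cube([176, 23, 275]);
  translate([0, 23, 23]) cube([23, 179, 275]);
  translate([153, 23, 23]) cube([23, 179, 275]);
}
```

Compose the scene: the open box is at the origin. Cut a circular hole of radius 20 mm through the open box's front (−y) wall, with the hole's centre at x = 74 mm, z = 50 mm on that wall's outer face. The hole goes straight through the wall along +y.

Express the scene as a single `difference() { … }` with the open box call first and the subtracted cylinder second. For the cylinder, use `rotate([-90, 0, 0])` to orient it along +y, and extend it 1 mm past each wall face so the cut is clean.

difference() {
  open_box();
  translate([74, -1, 50]) rotate([-90, 0, 0]) cylinder(h = 25, r = 20);
}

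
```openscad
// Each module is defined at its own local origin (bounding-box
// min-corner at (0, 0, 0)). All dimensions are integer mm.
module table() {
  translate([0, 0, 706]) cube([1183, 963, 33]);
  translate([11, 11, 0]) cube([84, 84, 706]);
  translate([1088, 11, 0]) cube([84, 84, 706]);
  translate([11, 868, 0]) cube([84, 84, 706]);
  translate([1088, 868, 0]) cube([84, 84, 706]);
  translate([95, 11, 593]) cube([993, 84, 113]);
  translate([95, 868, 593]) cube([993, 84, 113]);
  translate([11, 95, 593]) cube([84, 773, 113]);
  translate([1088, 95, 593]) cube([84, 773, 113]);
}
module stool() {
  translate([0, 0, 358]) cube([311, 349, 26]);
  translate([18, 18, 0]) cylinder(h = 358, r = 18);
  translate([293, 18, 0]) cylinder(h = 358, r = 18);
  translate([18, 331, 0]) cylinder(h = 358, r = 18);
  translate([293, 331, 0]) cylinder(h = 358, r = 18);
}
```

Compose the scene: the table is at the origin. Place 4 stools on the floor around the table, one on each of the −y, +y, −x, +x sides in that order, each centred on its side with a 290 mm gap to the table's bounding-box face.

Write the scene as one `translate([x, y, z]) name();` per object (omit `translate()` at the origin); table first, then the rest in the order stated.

table();
translate([436, -639, 0]) stool();
translate([436, 1253, 0]) stool();
translate([-601, 307, 0]) stool();
translate([1473, 307, 0]) stool();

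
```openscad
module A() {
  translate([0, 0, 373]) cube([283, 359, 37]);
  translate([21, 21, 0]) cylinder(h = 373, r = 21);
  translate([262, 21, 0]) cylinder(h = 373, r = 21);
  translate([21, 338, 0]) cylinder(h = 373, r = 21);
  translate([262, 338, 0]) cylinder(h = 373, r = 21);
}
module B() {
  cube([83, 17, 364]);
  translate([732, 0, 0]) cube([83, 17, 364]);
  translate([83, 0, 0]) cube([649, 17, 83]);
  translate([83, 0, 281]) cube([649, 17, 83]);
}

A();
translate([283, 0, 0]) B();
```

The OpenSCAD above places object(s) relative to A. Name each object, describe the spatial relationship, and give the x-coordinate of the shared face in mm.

The stool's +x face and the picture frame's −x face are both at x = 283 mm.

A is a stool. B is a picture frame. The picture frame is against the stool's +x side, with their −y faces flush. The x-coordinate of the shared face is 283 mm.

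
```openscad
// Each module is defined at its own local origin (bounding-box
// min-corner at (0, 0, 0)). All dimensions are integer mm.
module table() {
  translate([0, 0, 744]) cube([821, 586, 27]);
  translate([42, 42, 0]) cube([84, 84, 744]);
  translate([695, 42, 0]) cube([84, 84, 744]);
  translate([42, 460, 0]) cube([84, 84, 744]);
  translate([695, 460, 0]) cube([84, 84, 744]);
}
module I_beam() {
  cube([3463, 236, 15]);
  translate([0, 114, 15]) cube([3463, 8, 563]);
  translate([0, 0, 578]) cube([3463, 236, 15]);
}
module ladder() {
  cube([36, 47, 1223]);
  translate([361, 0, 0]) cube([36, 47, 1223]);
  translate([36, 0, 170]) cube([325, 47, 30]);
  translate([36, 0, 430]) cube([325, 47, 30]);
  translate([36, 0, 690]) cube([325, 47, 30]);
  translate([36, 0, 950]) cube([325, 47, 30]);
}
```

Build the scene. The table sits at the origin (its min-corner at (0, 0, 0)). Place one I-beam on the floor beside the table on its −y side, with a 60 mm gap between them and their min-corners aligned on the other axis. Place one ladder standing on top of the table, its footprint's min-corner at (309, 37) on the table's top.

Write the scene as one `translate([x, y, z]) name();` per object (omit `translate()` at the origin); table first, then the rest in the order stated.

table();
translate([0, -296, 0]) I_beam();
translate([309, 37, 771]) ladder();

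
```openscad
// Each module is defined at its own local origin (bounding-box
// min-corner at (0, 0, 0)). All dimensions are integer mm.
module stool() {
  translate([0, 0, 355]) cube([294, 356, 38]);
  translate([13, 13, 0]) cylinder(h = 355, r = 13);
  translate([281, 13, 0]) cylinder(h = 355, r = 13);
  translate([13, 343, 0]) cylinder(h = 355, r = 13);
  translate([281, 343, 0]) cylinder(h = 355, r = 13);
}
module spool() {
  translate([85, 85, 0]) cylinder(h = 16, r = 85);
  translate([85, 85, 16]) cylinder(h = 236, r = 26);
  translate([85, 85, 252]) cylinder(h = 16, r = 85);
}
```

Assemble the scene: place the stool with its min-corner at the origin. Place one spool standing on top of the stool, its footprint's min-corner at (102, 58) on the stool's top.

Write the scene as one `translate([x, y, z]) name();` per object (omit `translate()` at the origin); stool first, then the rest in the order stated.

stool();
translate([102, 58, 393]) spool();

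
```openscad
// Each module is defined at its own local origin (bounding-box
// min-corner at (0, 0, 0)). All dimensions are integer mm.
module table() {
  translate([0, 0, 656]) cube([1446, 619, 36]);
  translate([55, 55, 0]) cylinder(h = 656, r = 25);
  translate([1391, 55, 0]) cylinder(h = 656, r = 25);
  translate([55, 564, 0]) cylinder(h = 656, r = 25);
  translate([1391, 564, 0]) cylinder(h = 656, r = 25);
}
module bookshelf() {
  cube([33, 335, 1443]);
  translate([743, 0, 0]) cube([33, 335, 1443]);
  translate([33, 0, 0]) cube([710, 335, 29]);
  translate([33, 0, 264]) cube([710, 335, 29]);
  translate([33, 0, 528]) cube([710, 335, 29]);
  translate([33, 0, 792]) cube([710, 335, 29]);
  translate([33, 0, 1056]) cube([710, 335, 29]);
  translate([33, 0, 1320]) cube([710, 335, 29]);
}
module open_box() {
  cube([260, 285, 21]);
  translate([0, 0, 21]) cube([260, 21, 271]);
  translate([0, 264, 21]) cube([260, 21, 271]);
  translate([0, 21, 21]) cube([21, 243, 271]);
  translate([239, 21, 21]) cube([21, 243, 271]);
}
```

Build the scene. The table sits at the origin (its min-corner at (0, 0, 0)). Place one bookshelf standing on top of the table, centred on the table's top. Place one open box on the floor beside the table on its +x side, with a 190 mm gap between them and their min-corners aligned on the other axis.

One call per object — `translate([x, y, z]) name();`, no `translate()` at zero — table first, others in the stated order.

table();
translate([335, 142, 692]) bookshelf();
translate([1636, 0, 0]) open_box();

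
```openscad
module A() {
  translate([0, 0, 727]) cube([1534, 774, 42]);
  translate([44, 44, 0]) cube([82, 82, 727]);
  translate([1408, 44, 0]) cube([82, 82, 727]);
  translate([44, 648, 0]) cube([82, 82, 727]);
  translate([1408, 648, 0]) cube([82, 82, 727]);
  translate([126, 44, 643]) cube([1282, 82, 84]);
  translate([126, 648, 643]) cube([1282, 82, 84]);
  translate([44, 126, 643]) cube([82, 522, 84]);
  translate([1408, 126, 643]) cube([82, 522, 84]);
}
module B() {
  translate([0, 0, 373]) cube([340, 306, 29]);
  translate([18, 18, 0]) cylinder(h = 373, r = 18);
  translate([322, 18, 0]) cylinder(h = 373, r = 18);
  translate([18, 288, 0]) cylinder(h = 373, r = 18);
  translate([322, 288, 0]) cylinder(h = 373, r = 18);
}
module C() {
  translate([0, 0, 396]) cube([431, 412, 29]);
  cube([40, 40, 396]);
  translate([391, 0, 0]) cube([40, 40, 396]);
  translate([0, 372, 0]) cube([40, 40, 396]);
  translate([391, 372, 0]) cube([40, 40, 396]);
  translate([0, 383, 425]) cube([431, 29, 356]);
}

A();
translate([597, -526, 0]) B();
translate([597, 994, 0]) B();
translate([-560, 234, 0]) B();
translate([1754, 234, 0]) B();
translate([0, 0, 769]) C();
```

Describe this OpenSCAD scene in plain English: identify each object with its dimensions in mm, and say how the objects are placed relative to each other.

A is a table with a 1534×774 mm rectangular top, 42 mm thick, top surface at z = 769 mm, supported by four 82×82 mm square legs, each inset 44 mm from the nearest pair of top edges, running from the floor. Four apron rails, 82 mm thick and 84 mm tall, run between adjacent legs with their top edges flush with the underside of the top and their outer faces flush with the legs' outer faces.

B is a four-legged stool. The seat is 340×306 mm, 29 mm thick, top at z = 402 mm. It stands on four round legs, each 36 mm in diameter, from z = 0 to the seat underside, each leg's axis is inset half a diameter from the nearest pair of seat edges (so the leg's bounding box is flush with the corner).

C is a chair: 431×412 mm seat, 29 mm thick, top at z = 425 mm, on four 40 mm square corner legs flush with the seat edges. A 29 mm thick backrest slab spans the full seat width, extending 356 mm above the seat top, its back face flush with the seat's +y edge.

Four stools sit around the table at the −y, +y, −x, +x sides. The chair is on top of the table.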